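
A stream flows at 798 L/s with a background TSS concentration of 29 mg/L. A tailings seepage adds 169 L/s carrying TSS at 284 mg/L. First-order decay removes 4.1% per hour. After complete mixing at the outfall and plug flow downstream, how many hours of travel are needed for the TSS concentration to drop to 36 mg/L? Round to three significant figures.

After mixing, C = (798.0·29.00 + 169.0·284.0) / 967.0 = 71140/967.0 = 73.57 mg/L.
4.1%/h lost → k = −ln(1 − 0.041) = 0.04186 h⁻¹.
73.57·exp(−k·t) = 36 → t = ln(73.57/36)/k = 61460 s = 17.07 h.

17.1 h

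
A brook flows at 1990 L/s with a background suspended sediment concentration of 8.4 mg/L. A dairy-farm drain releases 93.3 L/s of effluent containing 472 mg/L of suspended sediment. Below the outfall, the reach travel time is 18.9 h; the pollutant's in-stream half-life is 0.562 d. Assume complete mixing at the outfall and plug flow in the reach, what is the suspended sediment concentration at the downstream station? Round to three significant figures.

11.0 mg/L

Flow-weighted average: C = (1990·8.400 + 93.30·472.0) / 2083 = 60750/2083 = 29.16 mg/L.
Half-life 0.562 d → k = ln 2 / 0.562 = 1.233 d⁻¹.
Applying C = C₀e^(−kt): 29.16 × 0.3786 = 11.04 mg/L.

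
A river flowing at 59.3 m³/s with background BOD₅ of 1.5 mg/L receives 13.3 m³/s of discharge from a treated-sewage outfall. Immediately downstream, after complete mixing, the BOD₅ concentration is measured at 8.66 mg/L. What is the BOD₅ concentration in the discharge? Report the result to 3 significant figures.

40.6 mg/L

Mass balance: 59.30·1.500 + 13.30·Cₑ = 72.60·8.660
→ Cₑ = (72.60·8.660 − 59.30·1.500) / 13.30 = 40.58 mg/L.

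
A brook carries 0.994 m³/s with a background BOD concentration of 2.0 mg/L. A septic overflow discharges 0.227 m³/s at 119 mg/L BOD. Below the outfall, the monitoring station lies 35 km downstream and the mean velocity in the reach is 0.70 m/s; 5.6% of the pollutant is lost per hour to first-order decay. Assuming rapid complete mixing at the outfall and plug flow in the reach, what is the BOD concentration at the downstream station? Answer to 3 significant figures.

10.7 mg/L

Mixed concentration C = ΣQC/ΣQ = (0.9940·2.000 + 0.2270·119.0) / 1.221 = 29.00/1.221 = 23.75 mg/L.
Travel time t = 35·1000 / 0.70 = 50000 s = 13.89 h.
5.6%/h lost → k = −ln(1 − 0.056) = 0.05763 h⁻¹.
Applying C = C₀e^(−kt): 23.75 × 0.4491 = 10.67 mg/L.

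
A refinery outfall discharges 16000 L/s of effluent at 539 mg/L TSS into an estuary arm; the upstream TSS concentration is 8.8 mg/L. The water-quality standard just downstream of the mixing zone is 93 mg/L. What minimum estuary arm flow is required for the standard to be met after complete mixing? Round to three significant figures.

84800 L/s

Set C_mix = 93: (Q·8.800 + 16000·539.0) / (Q + 16000) = 93
→ Q = 16000·(539.0 − 93)/(93 − 8.800) = 84750 L/s.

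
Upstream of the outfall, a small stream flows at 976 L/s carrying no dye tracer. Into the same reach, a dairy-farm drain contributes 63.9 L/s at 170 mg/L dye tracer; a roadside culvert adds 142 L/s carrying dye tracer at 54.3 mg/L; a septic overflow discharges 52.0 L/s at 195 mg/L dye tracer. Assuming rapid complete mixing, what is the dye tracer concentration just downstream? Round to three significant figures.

23.3 mg/L

Flow-weighted average: C = (976.0·0 + 63.90·170.0 + 142.0·54.30 + 52.00·195.0) / 1234 = 28710/1234 = 23.27 mg/L.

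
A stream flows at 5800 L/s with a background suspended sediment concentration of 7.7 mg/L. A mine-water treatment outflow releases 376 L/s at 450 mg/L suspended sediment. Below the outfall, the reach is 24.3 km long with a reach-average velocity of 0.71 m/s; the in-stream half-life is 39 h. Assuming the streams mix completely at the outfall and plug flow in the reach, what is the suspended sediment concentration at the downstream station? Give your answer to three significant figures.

Mass balance: C = (5800·7.700 + 376.0·450.0) / 6176 = 213900/6176 = 34.63 mg/L.
Travel time t = 24.3·1000 / 0.71 = 34230 s = 9.507 h.
Half-life 39 h → k = ln 2 / 39 = 0.01777 h⁻¹ = 0.4266 d⁻¹.
First-order decay: C = 34.63·exp(−k·t) = 34.63·0.8445 = 29.24 mg/L.

29.2 mg/L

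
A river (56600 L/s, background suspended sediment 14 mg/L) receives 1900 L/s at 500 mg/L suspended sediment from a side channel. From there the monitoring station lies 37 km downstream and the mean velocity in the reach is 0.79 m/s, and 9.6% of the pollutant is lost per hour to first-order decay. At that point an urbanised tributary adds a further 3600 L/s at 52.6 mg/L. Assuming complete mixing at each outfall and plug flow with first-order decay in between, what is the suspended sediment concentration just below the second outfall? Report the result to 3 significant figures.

Conservation of mass: C = (56600·14.00 + 1900·500.0) / 58500 = 1742000/58500 = 29.78 mg/L; combined flow 58500 L/s.
Travel time t = 37·1000 / 0.79 = 46840 s = 13.01 h.
9.6%/h lost → k = −ln(1 − 0.096) = 0.1009 h⁻¹.
Decay over the reach: 29.78·exp(−kt) = 29.78·0.2690 = 8.012 mg/L.
Second outfall: C = (58500·8.012 + 3600·52.60)/62100 = 10.60 mg/L.

10.6 mg/L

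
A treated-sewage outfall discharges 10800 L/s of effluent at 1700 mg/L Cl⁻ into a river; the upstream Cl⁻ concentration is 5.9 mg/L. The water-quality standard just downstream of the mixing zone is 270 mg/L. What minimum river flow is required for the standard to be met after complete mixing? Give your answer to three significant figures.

Set C_mix = 270: (Q·5.900 + 10800·1700) / (Q + 10800) = 270
→ Q = 10800·(1700 − 270)/(270 − 5.900) = 58480 L/s.

58500 L/s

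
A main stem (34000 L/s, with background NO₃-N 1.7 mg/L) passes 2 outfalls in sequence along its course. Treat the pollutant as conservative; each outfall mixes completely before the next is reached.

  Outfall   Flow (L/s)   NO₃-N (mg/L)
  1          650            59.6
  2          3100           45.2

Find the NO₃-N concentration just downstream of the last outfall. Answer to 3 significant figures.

Below outfall 1: Q → 34650 L/s, C = (34000·1.700 + 650.0·59.60)/34650 = 2.786 mg/L.
Below outfall 2: Q → 37750 L/s, C = (34650·2.786 + 3100·45.20)/37750 = 6.269 mg/L.

6.27 mg/L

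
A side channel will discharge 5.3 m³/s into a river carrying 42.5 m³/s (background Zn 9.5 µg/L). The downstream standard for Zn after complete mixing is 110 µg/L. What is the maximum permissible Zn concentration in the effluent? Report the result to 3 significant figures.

916 µg/L

At the limit, (Qr·Cr + Qe·Cₑ)/(Qr + Qe) = 110:
Cₑ = (47.80·110 − 42.50·9.500) / 5.300 = 915.9 µg/L.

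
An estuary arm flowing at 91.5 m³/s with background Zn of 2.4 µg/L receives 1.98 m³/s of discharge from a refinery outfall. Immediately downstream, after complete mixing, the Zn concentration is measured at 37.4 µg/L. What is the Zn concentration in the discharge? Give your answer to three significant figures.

Mass balance: 91.50·2.400 + 1.980·Cₑ = 93.48·37.40
→ Cₑ = (93.48·37.40 − 91.50·2.400) / 1.980 = 1655 µg/L.

1650 µg/L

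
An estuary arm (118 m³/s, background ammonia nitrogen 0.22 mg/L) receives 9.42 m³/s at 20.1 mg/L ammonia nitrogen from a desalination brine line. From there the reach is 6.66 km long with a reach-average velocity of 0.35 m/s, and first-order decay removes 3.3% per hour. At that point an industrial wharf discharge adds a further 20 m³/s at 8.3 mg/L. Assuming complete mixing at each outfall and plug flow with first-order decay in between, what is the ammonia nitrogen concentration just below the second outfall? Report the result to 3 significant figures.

2.35 mg/L

Mass balance: C = (118.0·0.2200 + 9.420·20.10) / 127.4 = 215.3/127.4 = 1.690 mg/L; combined flow 127.4 m³/s.
Travel time t = 6.66·1000 / 0.35 = 19030 s = 5.286 h.
3.3%/h lost → k = −ln(1 − 0.033) = 0.03356 h⁻¹.
First-order decay: C = 1.690·exp(−k·t) = 1.690·0.8375 = 1.415 mg/L.
Second outfall: C = (127.4·1.415 + 20.00·8.300)/147.4 = 2.349 mg/L.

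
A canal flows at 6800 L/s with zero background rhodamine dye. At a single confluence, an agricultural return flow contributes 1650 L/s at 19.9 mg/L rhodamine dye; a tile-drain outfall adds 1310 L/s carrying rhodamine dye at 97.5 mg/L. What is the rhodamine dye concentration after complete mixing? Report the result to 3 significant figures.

16.5 mg/L

Mass balance: C = (6800·0 + 1650·19.90 + 1310·97.50) / 9760 = 160600/9760 = 16.45 mg/L.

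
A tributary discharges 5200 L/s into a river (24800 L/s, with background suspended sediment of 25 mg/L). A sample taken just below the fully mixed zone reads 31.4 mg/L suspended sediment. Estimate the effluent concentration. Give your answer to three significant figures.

61.9 mg/L

Mass balance: 24800·25.00 + 5200·Cₑ = 30000·31.40
→ Cₑ = (30000·31.40 − 24800·25.00) / 5200 = 61.92 mg/L.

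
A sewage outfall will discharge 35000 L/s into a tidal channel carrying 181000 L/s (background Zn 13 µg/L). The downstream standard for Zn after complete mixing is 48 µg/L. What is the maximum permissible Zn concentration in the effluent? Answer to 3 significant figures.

At the limit, (Qr·Cr + Qe·Cₑ)/(Qr + Qe) = 48:
Cₑ = (216000·48 − 181000·13.00) / 35000 = 229.0 µg/L.

229 µg/L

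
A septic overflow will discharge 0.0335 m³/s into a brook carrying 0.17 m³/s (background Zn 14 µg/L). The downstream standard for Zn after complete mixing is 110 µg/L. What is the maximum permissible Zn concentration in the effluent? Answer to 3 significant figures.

At the limit, (Qr·Cr + Qe·Cₑ)/(Qr + Qe) = 110:
Cₑ = (0.2035·110 − 0.1700·14.00) / 0.03350 = 597.2 µg/L.

597 µg/L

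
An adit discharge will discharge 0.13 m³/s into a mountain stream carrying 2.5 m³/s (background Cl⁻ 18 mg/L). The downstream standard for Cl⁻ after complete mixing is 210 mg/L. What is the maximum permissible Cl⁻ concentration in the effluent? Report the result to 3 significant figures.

3900 mg/L

At the limit, (Qr·Cr + Qe·Cₑ)/(Qr + Qe) = 210:
Cₑ = (2.630·210 − 2.500·18.00) / 0.1300 = 3902 mg/L.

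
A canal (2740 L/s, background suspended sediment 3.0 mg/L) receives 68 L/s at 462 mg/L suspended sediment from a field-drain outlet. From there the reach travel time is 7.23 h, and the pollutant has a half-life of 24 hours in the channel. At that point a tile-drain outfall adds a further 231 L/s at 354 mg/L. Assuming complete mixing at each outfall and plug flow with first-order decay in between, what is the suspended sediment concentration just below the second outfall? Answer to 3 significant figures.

Flow-weighted average: C = (2740·3.000 + 68.00·462.0) / 2808 = 39640/2808 = 14.12 mg/L; combined flow 2808 L/s.
Half-life 24 h → k = ln 2 / 24 = 0.02888 h⁻¹ = 0.6931 d⁻¹.
First-order decay: C = 14.12·exp(−k·t) = 14.12·0.8115 = 11.46 mg/L.
Second outfall: C = (2808·11.46 + 231.0·354.0)/3039 = 37.49 mg/L.

37.5 mg/L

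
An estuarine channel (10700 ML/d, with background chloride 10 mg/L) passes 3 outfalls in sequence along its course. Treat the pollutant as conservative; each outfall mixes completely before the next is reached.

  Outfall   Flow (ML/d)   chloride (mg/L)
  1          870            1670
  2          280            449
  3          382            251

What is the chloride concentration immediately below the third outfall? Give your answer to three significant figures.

Below outfall 1: Q → 11570 ML/d, C = (10700·10.00 + 870.0·1670)/11570 = 134.8 mg/L.
Below outfall 2: Q → 11850 ML/d, C = (11570·134.8 + 280.0·449.0)/11850 = 142.2 mg/L.
Below outfall 3: Q → 12230 ML/d, C = (11850·142.2 + 382.0·251.0)/12230 = 145.6 mg/L.

146 mg/L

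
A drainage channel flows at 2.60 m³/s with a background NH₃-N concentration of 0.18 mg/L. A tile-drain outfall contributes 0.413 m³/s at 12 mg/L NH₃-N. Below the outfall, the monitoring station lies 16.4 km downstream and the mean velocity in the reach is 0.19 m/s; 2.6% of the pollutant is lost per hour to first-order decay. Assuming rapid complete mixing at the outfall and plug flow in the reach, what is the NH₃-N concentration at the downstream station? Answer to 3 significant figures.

Mass balance: C = (2.600·0.1800 + 0.4130·12.00) / 3.013 = 5.424/3.013 = 1.800 mg/L.
Travel time t = 16.4·1000 / 0.19 = 86320 s = 23.98 h.
2.6%/h lost → k = −ln(1 − 0.026) = 0.02634 h⁻¹.
Applying C = C₀e^(−kt): 1.800 × 0.5317 = 0.9572 mg/L.

0.957 mg/L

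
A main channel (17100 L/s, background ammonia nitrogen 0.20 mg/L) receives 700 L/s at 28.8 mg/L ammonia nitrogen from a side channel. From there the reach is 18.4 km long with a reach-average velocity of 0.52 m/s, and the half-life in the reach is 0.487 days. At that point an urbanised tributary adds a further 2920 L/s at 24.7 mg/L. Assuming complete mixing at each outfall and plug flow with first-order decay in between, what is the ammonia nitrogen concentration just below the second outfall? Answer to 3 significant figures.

Mixed concentration C = ΣQC/ΣQ = (17100·0.2000 + 700.0·28.80) / 17800 = 23580/17800 = 1.325 mg/L; combined flow 17800 L/s.
Travel time t = 18.4·1000 / 0.52 = 35380 s = 9.829 h.
Half-life 0.487 d → k = ln 2 / 0.487 = 1.423 d⁻¹.
First-order decay: C = 1.325·exp(−k·t) = 1.325·0.5583 = 0.7396 mg/L.
At the second outfall, C = (17800·0.7396 + 2920·24.70) / (17800 + 2920) = 4.116 mg/L.

4.12 mg/L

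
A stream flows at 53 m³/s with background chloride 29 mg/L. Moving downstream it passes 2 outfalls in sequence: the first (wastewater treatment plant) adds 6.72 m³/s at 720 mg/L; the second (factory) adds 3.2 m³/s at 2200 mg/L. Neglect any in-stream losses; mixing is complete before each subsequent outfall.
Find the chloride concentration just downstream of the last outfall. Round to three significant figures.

Outfall 1: combined Q = 59.72 m³/s; C = (53.00·29.00 + 6.720·720.0)/59.72 = 106.8 mg/L.
Outfall 2: combined Q = 62.92 m³/s; C = (59.72·106.8 + 3.200·2200)/62.92 = 213.2 mg/L.

213 mg/L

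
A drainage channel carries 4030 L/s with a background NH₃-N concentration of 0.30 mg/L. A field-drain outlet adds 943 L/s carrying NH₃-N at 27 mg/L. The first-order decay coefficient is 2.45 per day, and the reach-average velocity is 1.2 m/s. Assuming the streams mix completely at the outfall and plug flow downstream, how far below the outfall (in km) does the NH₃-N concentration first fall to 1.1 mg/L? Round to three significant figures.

Mixed concentration C = ΣQC/ΣQ = (4030·0.3000 + 943.0·27.00) / 4973 = 26670/4973 = 5.363 mg/L.
Set 5.363·exp(−k·t) = 1.1 → t = ln(5.363/1.1)/k = 55870 s = 15.52 h.
Distance = v·t = 1.2·55870 = 67040 m = 67.04 km.

67.0 km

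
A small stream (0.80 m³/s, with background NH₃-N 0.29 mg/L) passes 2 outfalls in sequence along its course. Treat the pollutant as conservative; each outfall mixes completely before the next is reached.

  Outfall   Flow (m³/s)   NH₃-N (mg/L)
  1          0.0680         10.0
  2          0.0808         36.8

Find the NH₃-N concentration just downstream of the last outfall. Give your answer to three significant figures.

Below outfall 1: Q → 0.8680 m³/s, C = (0.8000·0.2900 + 0.06800·10.00)/0.8680 = 1.051 mg/L.
Below outfall 2: Q → 0.9488 m³/s, C = (0.8680·1.051 + 0.08080·36.80)/0.9488 = 4.095 mg/L.

4.10 mg/L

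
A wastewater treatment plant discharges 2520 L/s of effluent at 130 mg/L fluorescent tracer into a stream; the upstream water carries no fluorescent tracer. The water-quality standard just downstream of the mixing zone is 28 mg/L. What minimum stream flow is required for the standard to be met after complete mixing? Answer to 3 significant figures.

Set C_mix = 28: (Q·0 + 2520·130.0) / (Q + 2520) = 28
→ Q = 2520·(130.0 − 28)/(28 − 0) = 9180 L/s.

9180 L/s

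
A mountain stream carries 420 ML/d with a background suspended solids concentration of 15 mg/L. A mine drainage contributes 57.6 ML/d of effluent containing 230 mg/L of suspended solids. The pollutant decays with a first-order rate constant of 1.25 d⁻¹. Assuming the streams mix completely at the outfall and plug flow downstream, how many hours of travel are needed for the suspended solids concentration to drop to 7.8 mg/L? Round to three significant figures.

Mixed concentration C = ΣQC/ΣQ = (420.0·15.00 + 57.60·230.0) / 477.6 = 19550/477.6 = 40.93 mg/L.
40.93·exp(−k·t) = 7.8 → t = ln(40.93/7.8)/k = 114600 s = 31.83 h.

31.8 h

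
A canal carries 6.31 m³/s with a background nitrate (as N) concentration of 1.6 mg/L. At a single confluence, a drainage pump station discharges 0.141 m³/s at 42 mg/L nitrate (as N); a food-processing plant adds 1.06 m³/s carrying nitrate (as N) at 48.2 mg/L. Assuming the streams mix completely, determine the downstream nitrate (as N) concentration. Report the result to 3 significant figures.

Mixed concentration C = ΣQC/ΣQ = (6.310·1.600 + 0.1410·42.00 + 1.060·48.20) / 7.511 = 67.11/7.511 = 8.935 mg/L.

8.93 mg/L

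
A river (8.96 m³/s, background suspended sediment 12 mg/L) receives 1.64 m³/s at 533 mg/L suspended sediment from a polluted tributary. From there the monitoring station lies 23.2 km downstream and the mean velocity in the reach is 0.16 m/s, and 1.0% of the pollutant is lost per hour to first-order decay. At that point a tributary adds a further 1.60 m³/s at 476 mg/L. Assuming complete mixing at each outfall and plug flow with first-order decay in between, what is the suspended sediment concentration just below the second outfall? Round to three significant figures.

116 mg/L

Flow-weighted average: C = (8.960·12.00 + 1.640·533.0) / 10.60 = 981.6/10.60 = 92.61 mg/L; combined flow 10.60 m³/s.
Travel time t = 23.2·1000 / 0.16 = 145000 s = 40.28 h.
1.0%/h lost → k = −ln(1 − 0.01) = 0.01005 h⁻¹.
First-order decay: C = 92.61·exp(−k·t) = 92.61·0.6671 = 61.78 mg/L.
At the second outfall, C = (10.60·61.78 + 1.600·476.0) / (10.60 + 1.600) = 116.1 mg/L.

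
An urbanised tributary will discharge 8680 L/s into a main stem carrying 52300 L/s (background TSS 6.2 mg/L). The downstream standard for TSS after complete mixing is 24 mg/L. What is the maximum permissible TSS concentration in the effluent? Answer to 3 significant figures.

131 mg/L

At the limit, (Qr·Cr + Qe·Cₑ)/(Qr + Qe) = 24:
Cₑ = (60980·24 − 52300·6.200) / 8680 = 131.3 mg/L.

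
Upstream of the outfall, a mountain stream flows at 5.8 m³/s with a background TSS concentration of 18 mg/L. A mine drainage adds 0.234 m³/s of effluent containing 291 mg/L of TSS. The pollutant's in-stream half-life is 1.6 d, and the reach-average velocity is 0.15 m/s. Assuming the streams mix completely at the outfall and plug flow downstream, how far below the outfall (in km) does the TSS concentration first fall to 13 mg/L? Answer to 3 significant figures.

23.6 km

Mixed concentration C = ΣQC/ΣQ = (5.800·18.00 + 0.2340·291.0) / 6.034 = 172.5/6.034 = 28.59 mg/L.
Half-life 1.6 d → k = ln 2 / 1.6 = 0.4332 d⁻¹.
Set 28.59·exp(−k·t) = 13 → t = ln(28.59/13)/k = 157200 s = 43.65 h.
Distance = v·t = 0.15·157200 = 23570 m = 23.57 km.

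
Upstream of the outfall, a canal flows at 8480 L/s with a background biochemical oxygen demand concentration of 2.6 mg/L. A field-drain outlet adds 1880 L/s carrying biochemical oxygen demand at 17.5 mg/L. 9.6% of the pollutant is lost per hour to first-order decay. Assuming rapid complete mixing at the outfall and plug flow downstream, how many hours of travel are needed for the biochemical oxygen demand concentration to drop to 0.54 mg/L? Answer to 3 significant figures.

Conservation of mass: C = (8480·2.600 + 1880·17.50) / 10360 = 54950/10360 = 5.304 mg/L.
9.6%/h lost → k = −ln(1 − 0.096) = 0.1009 h⁻¹.
5.304·exp(−k·t) = 0.54 → t = ln(5.304/0.54)/k = 81490 s = 22.64 h.

22.6 h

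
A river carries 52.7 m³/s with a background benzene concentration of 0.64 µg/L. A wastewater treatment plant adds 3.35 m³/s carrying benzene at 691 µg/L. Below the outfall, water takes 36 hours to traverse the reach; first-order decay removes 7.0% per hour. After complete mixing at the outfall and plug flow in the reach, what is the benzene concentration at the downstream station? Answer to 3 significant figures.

3.07 µg/L

After mixing, C = (52.70·0.6400 + 3.350·691.0) / 56.05 = 2349/56.05 = 41.90 µg/L.
7.0%/h lost → k = −ln(1 − 0.07) = 0.07257 h⁻¹.
After decay, C = 41.90 × e^(−kt) = 41.90 × 0.07335 = 3.073 µg/L.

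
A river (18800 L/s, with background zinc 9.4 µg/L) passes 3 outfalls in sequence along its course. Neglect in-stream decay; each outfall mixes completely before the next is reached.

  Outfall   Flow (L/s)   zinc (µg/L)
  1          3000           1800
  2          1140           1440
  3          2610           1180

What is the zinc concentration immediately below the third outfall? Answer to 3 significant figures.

403 µg/L

After outfall 1: Q = 18800 + 3000 = 21800 L/s; C = (18800·9.400 + 3000·1800)/21800 = 255.8 µg/L.
After outfall 2: Q = 21800 + 1140 = 22940 L/s; C = (21800·255.8 + 1140·1440)/22940 = 314.7 µg/L.
After outfall 3: Q = 22940 + 2610 = 25550 L/s; C = (22940·314.7 + 2610·1180)/25550 = 403.1 µg/L.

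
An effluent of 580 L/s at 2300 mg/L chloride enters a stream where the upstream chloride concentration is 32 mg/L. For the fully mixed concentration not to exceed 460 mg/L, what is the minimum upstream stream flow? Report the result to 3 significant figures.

Set C_mix = 460: (Q·32.00 + 580.0·2300) / (Q + 580.0) = 460
→ Q = 580.0·(2300 − 460)/(460 − 32.00) = 2493 L/s.

2490 L/s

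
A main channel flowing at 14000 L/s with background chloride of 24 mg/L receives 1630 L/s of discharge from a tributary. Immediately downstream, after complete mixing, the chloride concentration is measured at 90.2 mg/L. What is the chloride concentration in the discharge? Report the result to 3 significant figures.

Mass balance: 14000·24.00 + 1630·Cₑ = 15630·90.20
→ Cₑ = (15630·90.20 − 14000·24.00) / 1630 = 658.8 mg/L.

659 mg/L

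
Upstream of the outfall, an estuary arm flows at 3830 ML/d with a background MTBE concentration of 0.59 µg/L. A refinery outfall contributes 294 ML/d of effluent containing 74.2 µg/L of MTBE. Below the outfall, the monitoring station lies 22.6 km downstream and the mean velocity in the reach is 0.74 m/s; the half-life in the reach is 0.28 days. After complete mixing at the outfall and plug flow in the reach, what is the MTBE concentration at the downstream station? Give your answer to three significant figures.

After mixing, C = (3830·0.5900 + 294.0·74.20) / 4124 = 24070/4124 = 5.838 µg/L.
Travel time t = 22.6·1000 / 0.74 = 30540 s = 8.483 h.
Half-life 0.28 d → k = ln 2 / 0.28 = 2.476 d⁻¹.
First-order decay: C = 5.838·exp(−k·t) = 5.838·0.4168 = 2.433 µg/L.

2.43 µg/L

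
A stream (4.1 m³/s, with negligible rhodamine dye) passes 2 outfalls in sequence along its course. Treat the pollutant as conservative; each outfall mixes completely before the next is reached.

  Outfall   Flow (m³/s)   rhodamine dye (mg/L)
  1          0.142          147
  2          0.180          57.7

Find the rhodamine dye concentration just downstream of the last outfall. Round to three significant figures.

After outfall 1: Q = 4.100 + 0.1420 = 4.242 m³/s; C = (4.100·0 + 0.1420·147.0)/4.242 = 4.921 mg/L.
After outfall 2: Q = 4.242 + 0.1800 = 4.422 m³/s; C = (4.242·4.921 + 0.1800·57.70)/4.422 = 7.069 mg/L.

7.07 mg/L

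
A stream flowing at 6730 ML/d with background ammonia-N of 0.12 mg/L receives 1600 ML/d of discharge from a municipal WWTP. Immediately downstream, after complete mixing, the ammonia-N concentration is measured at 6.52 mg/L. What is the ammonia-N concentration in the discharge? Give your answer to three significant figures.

Mass balance: 6730·0.1200 + 1600·Cₑ = 8330·6.520
→ Cₑ = (8330·6.520 − 6730·0.1200) / 1600 = 33.44 mg/L.

33.4 mg/L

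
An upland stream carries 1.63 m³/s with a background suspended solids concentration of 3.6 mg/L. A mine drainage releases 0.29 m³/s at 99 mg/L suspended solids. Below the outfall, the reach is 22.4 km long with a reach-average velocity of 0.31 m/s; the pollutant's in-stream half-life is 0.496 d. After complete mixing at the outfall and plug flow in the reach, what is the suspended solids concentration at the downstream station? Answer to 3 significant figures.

5.60 mg/L

After mixing, C = (1.630·3.600 + 0.2900·99.00) / 1.920 = 34.58/1.920 = 18.01 mg/L.
Travel time t = 22.4·1000 / 0.31 = 72260 s = 20.07 h.
Half-life 0.496 d → k = ln 2 / 0.496 = 1.397 d⁻¹.
Applying C = C₀e^(−kt): 18.01 × 0.3108 = 5.597 mg/L.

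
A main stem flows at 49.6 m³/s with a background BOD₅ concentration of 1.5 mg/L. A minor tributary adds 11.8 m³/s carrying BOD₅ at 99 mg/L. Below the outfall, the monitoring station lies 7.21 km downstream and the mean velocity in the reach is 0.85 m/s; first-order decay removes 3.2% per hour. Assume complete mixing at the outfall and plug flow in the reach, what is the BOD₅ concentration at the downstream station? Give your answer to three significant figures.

18.7 mg/L

Mixed concentration C = ΣQC/ΣQ = (49.60·1.500 + 11.80·99.00) / 61.40 = 1243/61.40 = 20.24 mg/L.
Travel time t = 7.21·1000 / 0.85 = 8482 s = 2.356 h.
3.2%/h lost → k = −ln(1 − 0.032) = 0.03252 h⁻¹.
First-order decay: C = 20.24·exp(−k·t) = 20.24·0.9262 = 18.74 mg/L.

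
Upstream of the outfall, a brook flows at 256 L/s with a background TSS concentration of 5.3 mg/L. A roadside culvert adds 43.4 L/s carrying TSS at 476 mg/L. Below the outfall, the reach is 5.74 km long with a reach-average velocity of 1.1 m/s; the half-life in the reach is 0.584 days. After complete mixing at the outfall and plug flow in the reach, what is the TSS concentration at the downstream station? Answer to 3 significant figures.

68.4 mg/L

Mass balance: C = (256.0·5.300 + 43.40·476.0) / 299.4 = 22020/299.4 = 73.53 mg/L.
Travel time t = 5.74·1000 / 1.1 = 5218 s = 1.449 h.
Half-life 0.584 d → k = ln 2 / 0.584 = 1.187 d⁻¹.
After decay, C = 73.53 × e^(−kt) = 73.53 × 0.9308 = 68.44 mg/L.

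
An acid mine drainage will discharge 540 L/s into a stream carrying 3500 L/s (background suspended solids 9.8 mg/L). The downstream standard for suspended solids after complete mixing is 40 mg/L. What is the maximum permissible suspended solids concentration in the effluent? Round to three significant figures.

236 mg/L

At the limit, (Qr·Cr + Qe·Cₑ)/(Qr + Qe) = 40:
Cₑ = (4040·40 − 3500·9.800) / 540.0 = 235.7 mg/L.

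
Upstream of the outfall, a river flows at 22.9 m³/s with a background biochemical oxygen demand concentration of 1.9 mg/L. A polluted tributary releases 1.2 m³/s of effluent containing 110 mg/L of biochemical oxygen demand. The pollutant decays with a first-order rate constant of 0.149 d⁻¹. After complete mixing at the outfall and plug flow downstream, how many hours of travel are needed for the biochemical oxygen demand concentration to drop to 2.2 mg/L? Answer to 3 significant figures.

Flow-weighted average: C = (22.90·1.900 + 1.200·110.0) / 24.10 = 175.5/24.10 = 7.283 mg/L.
7.283·exp(−k·t) = 2.2 → t = ln(7.283/2.2)/k = 694100 s = 192.8 h.

193 h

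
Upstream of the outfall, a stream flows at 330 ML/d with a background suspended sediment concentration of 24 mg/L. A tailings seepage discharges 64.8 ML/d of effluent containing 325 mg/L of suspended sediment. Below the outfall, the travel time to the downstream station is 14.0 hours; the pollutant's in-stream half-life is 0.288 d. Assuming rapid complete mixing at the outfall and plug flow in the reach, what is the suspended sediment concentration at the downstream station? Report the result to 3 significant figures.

18.0 mg/L

Flow-weighted average: C = (330.0·24.00 + 64.80·325.0) / 394.8 = 28980/394.8 = 73.40 mg/L.
Half-life 0.288 d → k = ln 2 / 0.288 = 2.407 d⁻¹.
First-order decay: C = 73.40·exp(−k·t) = 73.40·0.2456 = 18.03 mg/L.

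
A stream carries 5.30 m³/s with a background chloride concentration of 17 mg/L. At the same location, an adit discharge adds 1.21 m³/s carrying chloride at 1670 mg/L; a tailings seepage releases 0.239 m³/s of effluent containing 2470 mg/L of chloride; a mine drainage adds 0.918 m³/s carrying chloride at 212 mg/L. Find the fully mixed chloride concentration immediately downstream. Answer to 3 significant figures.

378 mg/L

Mixed concentration C = ΣQC/ΣQ = (5.300·17.00 + 1.210·1670 + 0.2390·2470 + 0.9180·212.0) / 7.667 = 2896/7.667 = 377.7 mg/L.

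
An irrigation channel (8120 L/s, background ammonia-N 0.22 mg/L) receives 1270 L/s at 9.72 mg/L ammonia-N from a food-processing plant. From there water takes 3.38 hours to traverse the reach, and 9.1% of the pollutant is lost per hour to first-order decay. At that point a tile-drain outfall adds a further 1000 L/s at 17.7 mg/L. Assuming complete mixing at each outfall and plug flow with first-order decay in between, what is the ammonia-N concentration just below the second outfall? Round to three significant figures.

2.69 mg/L

Mixed concentration C = ΣQC/ΣQ = (8120·0.2200 + 1270·9.720) / 9390 = 14130/9390 = 1.505 mg/L; combined flow 9390 L/s.
9.1%/h lost → k = −ln(1 − 0.091) = 0.09541 h⁻¹.
Applying C = C₀e^(−kt): 1.505 × 0.7243 = 1.090 mg/L.
At the second outfall, C = (9390·1.090 + 1000·17.70) / (9390 + 1000) = 2.689 mg/L.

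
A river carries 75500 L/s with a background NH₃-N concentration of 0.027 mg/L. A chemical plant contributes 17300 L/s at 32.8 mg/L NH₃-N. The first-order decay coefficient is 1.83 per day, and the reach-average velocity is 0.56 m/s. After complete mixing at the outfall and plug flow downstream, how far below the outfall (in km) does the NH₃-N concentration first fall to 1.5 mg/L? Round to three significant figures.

Conservation of mass: C = (75500·0.02700 + 17300·32.80) / 92800 = 569500/92800 = 6.137 mg/L.
Set 6.137·exp(−k·t) = 1.5 → t = ln(6.137/1.5)/k = 66510 s = 18.48 h.
Distance = v·t = 0.56·66510 = 37250 m = 37.25 km.

37.2 km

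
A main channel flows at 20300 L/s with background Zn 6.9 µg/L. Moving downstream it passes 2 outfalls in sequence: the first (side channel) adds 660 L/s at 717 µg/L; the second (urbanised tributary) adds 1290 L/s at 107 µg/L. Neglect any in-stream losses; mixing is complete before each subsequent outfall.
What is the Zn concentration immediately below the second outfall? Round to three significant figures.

After outfall 1: Q = 20300 + 660.0 = 20960 L/s; C = (20300·6.900 + 660.0·717.0)/20960 = 29.26 µg/L.
After outfall 2: Q = 20960 + 1290 = 22250 L/s; C = (20960·29.26 + 1290·107.0)/22250 = 33.77 µg/L.

33.8 µg/L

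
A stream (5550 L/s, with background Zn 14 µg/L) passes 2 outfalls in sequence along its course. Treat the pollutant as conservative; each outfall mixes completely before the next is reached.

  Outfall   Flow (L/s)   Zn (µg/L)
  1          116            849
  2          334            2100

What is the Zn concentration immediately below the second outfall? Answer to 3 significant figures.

146 µg/L

Outfall 1: combined Q = 5666 L/s; C = (5550·14.00 + 116.0·849.0)/5666 = 31.09 µg/L.
Outfall 2: combined Q = 6000 L/s; C = (5666·31.09 + 334.0·2100)/6000 = 146.3 µg/L.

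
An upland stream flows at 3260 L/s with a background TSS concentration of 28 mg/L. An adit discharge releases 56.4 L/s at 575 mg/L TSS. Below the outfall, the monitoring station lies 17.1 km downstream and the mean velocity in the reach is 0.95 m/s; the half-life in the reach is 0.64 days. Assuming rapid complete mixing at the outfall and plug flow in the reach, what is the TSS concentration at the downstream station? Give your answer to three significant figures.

Mass balance: C = (3260·28.00 + 56.40·575.0) / 3316 = 123700/3316 = 37.30 mg/L.
Travel time t = 17.1·1000 / 0.95 = 18000 s = 5.000 h.
Half-life 0.64 d → k = ln 2 / 0.64 = 1.083 d⁻¹.
After decay, C = 37.30 × e^(−kt) = 37.30 × 0.7980 = 29.77 mg/L.

29.8 mg/L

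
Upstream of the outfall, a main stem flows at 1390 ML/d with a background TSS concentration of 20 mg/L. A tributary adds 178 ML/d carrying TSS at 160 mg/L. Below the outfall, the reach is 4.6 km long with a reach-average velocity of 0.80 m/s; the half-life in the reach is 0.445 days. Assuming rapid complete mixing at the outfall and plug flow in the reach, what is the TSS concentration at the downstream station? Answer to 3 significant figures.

32.4 mg/L

After mixing, C = (1390·20.00 + 178.0·160.0) / 1568 = 56280/1568 = 35.89 mg/L.
Travel time t = 4.6·1000 / 0.80 = 5750 s = 1.597 h.
Half-life 0.445 d → k = ln 2 / 0.445 = 1.558 d⁻¹.
Decay over the reach: 35.89·exp(−kt) = 35.89·0.9015 = 32.36 mg/L.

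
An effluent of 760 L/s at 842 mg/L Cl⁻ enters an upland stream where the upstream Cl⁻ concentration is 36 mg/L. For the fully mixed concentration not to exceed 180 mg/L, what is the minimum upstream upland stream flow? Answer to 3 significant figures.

3490 L/s

Set C_mix = 180: (Q·36.00 + 760.0·842.0) / (Q + 760.0) = 180
→ Q = 760.0·(842.0 − 180)/(180 − 36.00) = 3494 L/s.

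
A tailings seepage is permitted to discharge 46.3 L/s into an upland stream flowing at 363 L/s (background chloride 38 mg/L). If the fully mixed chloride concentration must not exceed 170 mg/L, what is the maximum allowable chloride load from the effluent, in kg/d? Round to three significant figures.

Mass balance at the limit: 363.0·38.00 + 46.30·Cₑ = 409.3·170 → Cₑ = 1205 mg/L.
46.30 L/s = 0.04630 m³/s. Load = 0.04630 m³/s × 1205 g/m³ × 86 400 s/d = 4820 kg/d.

4820 kg/d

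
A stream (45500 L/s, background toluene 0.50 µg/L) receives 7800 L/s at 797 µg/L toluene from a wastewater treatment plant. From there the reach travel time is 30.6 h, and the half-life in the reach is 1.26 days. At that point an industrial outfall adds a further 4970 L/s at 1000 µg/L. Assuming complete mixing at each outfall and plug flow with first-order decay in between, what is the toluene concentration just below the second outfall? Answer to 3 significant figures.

Flow-weighted average: C = (45500·0.5000 + 7800·797.0) / 53300 = 6239000/53300 = 117.1 µg/L; combined flow 53300 L/s.
Half-life 1.26 d → k = ln 2 / 1.26 = 0.5501 d⁻¹.
Decay over the reach: 117.1·exp(−kt) = 117.1·0.4959 = 58.05 µg/L.
Second outfall: C = (53300·58.05 + 4970·1000)/58270 = 138.4 µg/L.

138 µg/L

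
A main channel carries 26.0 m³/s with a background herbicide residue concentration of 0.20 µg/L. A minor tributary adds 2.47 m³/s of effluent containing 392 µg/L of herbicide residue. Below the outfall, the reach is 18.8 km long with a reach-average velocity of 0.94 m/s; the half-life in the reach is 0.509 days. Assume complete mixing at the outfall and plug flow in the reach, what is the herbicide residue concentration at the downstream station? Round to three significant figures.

24.9 µg/L

Mass balance: C = (26.00·0.2000 + 2.470·392.0) / 28.47 = 973.4/28.47 = 34.19 µg/L.
Travel time t = 18.8·1000 / 0.94 = 20000 s = 5.556 h.
Half-life 0.509 d → k = ln 2 / 0.509 = 1.362 d⁻¹.
Decay over the reach: 34.19·exp(−kt) = 34.19·0.7296 = 24.95 µg/L.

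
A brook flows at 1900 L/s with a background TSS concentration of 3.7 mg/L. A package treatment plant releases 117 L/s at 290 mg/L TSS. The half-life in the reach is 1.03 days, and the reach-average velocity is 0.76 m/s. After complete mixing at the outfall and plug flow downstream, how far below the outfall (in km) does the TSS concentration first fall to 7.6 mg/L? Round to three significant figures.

95.9 km

Flow-weighted average: C = (1900·3.700 + 117.0·290.0) / 2017 = 40960/2017 = 20.31 mg/L.
Half-life 1.03 d → k = ln 2 / 1.03 = 0.6730 d⁻¹.
Set 20.31·exp(−k·t) = 7.6 → t = ln(20.31/7.6)/k = 126200 s = 35.05 h.
Distance = v·t = 0.76·126200 = 95900 m = 95.90 km.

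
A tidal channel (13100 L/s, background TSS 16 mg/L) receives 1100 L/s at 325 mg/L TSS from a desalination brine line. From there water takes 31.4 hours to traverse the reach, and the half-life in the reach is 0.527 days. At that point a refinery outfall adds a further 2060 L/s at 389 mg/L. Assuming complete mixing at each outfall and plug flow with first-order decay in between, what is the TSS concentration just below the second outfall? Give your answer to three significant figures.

55.5 mg/L

Flow-weighted average: C = (13100·16.00 + 1100·325.0) / 14200 = 567100/14200 = 39.94 mg/L; combined flow 14200 L/s.
Half-life 0.527 d → k = ln 2 / 0.527 = 1.315 d⁻¹.
First-order decay: C = 39.94·exp(−k·t) = 39.94·0.1789 = 7.145 mg/L.
Second outfall: C = (14200·7.145 + 2060·389.0)/16260 = 55.52 mg/L.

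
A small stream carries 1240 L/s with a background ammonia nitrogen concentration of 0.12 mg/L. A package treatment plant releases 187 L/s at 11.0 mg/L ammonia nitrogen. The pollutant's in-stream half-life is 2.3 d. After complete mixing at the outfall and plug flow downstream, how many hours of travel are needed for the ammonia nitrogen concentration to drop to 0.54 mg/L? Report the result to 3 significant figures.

After mixing, C = (1240·0.1200 + 187.0·11.00) / 1427 = 2206/1427 = 1.546 mg/L.
Half-life 2.3 d → k = ln 2 / 2.3 = 0.3014 d⁻¹.
1.546·exp(−k·t) = 0.54 → t = ln(1.546/0.54)/k = 301500 s = 83.75 h.

83.8 h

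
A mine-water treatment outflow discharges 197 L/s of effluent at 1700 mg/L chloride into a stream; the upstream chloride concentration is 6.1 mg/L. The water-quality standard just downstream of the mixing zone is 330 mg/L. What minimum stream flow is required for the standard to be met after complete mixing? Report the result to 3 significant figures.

833 L/s

Set C_mix = 330: (Q·6.100 + 197.0·1700) / (Q + 197.0) = 330
→ Q = 197.0·(1700 − 330)/(330 − 6.100) = 833.3 L/s.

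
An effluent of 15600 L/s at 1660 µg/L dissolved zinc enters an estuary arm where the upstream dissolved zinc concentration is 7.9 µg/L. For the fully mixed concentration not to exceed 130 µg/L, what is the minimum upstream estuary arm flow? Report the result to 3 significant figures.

195000 L/s

Set C_mix = 130: (Q·7.900 + 15600·1660) / (Q + 15600) = 130
→ Q = 15600·(1660 − 130)/(130 − 7.900) = 195500 L/s.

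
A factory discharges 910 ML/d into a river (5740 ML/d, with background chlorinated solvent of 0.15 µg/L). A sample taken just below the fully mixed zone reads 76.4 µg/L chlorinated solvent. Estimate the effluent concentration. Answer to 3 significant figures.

Mass balance: 5740·0.1500 + 910.0·Cₑ = 6650·76.40
→ Cₑ = (6650·76.40 − 5740·0.1500) / 910.0 = 557.4 µg/L.

557 µg/L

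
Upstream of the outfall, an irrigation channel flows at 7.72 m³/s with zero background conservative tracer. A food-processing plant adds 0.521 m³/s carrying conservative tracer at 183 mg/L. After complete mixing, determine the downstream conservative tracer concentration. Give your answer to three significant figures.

11.6 mg/L

Mass balance: C = (7.720·0 + 0.5210·183.0) / 8.241 = 95.34/8.241 = 11.57 mg/L.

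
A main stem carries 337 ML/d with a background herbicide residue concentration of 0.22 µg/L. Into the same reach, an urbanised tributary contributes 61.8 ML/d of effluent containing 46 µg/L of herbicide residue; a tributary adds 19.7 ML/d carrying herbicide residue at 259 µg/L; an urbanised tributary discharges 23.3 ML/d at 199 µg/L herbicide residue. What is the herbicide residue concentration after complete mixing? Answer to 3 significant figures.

After mixing, C = (337.0·0.2200 + 61.80·46.00 + 19.70·259.0 + 23.30·199.0) / 441.8 = 12660/441.8 = 28.65 µg/L.

28.6 µg/L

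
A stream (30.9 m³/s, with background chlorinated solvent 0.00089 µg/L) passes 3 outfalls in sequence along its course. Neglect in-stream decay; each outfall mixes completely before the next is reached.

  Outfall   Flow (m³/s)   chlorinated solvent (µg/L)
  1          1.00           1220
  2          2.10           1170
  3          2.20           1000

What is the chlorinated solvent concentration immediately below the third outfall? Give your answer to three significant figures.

162 µg/L

After outfall 1: Q = 30.90 + 1.000 = 31.90 m³/s; C = (30.90·0.0008900 + 1.000·1220)/31.90 = 38.25 µg/L.
After outfall 2: Q = 31.90 + 2.100 = 34.00 m³/s; C = (31.90·38.25 + 2.100·1170)/34.00 = 108.1 µg/L.
After outfall 3: Q = 34.00 + 2.200 = 36.20 m³/s; C = (34.00·108.1 + 2.200·1000)/36.20 = 162.3 µg/L.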